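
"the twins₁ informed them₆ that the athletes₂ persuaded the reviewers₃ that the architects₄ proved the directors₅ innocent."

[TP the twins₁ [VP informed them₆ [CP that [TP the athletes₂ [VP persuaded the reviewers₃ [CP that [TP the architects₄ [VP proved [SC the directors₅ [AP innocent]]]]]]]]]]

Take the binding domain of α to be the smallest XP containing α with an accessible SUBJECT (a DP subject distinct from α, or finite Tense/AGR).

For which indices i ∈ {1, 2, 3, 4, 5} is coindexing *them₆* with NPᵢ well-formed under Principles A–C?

none

*them* is a pronoun, so Principle B applies: it must be free in its binding domain.
Binding domain of *them₆*: the matrix TP, whose subject is the twins₁.
*the twins₁* c-commands the pronoun within its binding domain → coindexation would violate Principle B.
*the athletes₂*: the pronoun c-commands this R-expression → coindexation would violate Principle C on *the athletes₂*.
*the reviewers₃*: the pronoun c-commands this R-expression → coindexation would violate Principle C on *the reviewers₃*.
*the architects₄*: the pronoun c-commands this R-expression → coindexation would violate Principle C on *the architects₄*.
*the directors₅*: the pronoun c-commands this R-expression → coindexation would violate Principle C on *the directors₅*.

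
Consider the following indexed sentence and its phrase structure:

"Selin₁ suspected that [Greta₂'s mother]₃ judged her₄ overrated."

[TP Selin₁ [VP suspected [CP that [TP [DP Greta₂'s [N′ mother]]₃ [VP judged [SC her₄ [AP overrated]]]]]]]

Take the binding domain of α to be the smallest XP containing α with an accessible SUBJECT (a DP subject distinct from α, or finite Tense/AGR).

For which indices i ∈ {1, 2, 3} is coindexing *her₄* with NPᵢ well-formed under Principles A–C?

*her* is a pronoun, so Principle B applies: it must be free in its binding domain.
Binding domain of *her₄*: the embedded TP, whose subject is [Greta₂'s mother]₃.
*Selin₁* c-commands the pronoun but from outside its binding domain, and is not c-commanded by it → coindexation permitted.
*Greta₂* and the pronoun do not c-command one another → neither Principle B nor Principle C is at stake; coindexation permitted.
*[Greta₂'s mother]₃* c-commands the pronoun within its binding domain → coindexation would violate Principle B.

{1, 2}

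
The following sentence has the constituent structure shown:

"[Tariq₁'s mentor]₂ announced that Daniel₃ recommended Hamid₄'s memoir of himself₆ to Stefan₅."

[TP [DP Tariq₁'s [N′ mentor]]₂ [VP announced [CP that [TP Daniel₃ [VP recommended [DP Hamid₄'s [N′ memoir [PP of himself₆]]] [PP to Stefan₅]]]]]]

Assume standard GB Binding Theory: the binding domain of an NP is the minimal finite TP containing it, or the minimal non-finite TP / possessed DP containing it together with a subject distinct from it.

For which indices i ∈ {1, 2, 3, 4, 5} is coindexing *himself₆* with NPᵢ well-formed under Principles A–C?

{4}

*himself* is an anaphor, so Principle A applies: it must be bound in its binding domain.
Binding domain of *himself₆*: the possessed DP, whose subject is Hamid₄.
*Tariq₁* does not c-command the anaphor → cannot bind it.
*[Tariq₁'s mentor]₂* c-commands the anaphor but is outside its binding domain → cannot satisfy Principle A.
*Daniel₃* c-commands the anaphor but is outside its binding domain → cannot satisfy Principle A.
*Hamid₄* c-commands the anaphor within its binding domain → licit binder.
*Stefan₅* does not c-command the anaphor → cannot bind it.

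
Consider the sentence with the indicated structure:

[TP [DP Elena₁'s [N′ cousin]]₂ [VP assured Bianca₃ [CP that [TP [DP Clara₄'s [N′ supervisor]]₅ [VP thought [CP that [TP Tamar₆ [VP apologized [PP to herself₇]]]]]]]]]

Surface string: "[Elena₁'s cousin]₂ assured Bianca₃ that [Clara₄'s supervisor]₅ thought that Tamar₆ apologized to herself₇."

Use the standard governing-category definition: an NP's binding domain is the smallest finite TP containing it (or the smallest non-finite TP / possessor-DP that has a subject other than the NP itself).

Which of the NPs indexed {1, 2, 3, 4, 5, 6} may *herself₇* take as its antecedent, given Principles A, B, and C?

{6}

*herself* is an anaphor, so Principle A applies: it must be bound in its binding domain.
Binding domain of *herself₇*: the embedded TP, whose subject is Tamar₆.
*Elena₁* does not c-command the anaphor → cannot bind it.
*[Elena₁'s cousin]₂* c-commands the anaphor but is outside its binding domain → cannot satisfy Principle A.
*Bianca₃* c-commands the anaphor but is outside its binding domain → cannot satisfy Principle A.
*Clara₄* does not c-command the anaphor → cannot bind it.
*[Clara₄'s supervisor]₅* c-commands the anaphor but is outside its binding domain → cannot satisfy Principle A.
*Tamar₆* c-commands the anaphor within its binding domain → licit binder.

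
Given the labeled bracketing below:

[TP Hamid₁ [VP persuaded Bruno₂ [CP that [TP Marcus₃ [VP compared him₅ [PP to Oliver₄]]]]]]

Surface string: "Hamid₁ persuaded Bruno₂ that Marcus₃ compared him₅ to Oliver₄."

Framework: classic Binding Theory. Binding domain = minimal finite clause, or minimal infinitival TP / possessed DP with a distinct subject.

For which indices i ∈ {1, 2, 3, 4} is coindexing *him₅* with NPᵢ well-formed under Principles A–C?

*him* is a pronoun, so Principle B applies: it must be free in its binding domain.
Binding domain of *him₅*: the embedded TP, whose subject is Marcus₃.
*Hamid₁* c-commands the pronoun but from outside its binding domain, and is not c-commanded by it → coindexation permitted.
*Bruno₂* c-commands the pronoun but from outside its binding domain, and is not c-commanded by it → coindexation permitted.
*Marcus₃* c-commands the pronoun within its binding domain → coindexation would violate Principle B.
*Oliver₄*: the pronoun c-commands this R-expression → coindexation would violate Principle C on *Oliver₄*.

{1, 2}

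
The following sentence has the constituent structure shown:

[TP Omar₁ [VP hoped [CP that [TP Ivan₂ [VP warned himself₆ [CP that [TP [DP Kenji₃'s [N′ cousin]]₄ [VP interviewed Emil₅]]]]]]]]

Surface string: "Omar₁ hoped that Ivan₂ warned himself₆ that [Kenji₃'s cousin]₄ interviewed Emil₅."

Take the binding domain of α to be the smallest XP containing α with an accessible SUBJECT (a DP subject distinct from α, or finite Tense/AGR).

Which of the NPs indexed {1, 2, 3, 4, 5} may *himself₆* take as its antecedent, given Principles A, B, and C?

*himself* is an anaphor, so Principle A applies: it must be bound in its binding domain.
Binding domain of *himself₆*: the embedded TP, whose subject is Ivan₂.
*Omar₁* c-commands the anaphor but is outside its binding domain → cannot satisfy Principle A.
*Ivan₂* c-commands the anaphor within its binding domain → licit binder.
*Kenji₃* does not c-command the anaphor → cannot bind it.
*[Kenji₃'s cousin]₄* does not c-command the anaphor → cannot bind it.
*Emil₅* does not c-command the anaphor → cannot bind it.

{2}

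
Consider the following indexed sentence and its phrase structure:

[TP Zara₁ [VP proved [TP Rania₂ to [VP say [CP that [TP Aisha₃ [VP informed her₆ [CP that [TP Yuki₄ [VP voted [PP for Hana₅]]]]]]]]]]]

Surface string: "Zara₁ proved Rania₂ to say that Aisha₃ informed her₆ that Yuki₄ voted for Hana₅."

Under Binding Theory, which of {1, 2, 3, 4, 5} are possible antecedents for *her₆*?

{1, 2}

*her* is a pronoun, so Principle B applies: it must be free in its binding domain.
Binding domain of *her₆*: the embedded TP, whose subject is Aisha₃.
*Zara₁* c-commands the pronoun but from outside its binding domain, and is not c-commanded by it → coindexation permitted.
*Rania₂* c-commands the pronoun but from outside its binding domain, and is not c-commanded by it → coindexation permitted.
*Aisha₃* c-commands the pronoun within its binding domain → coindexation would violate Principle B.
*Yuki₄*: the pronoun c-commands this R-expression → coindexation would violate Principle C on *Yuki₄*.
*Hana₅*: the pronoun c-commands this R-expression → coindexation would violate Principle C on *Hana₅*.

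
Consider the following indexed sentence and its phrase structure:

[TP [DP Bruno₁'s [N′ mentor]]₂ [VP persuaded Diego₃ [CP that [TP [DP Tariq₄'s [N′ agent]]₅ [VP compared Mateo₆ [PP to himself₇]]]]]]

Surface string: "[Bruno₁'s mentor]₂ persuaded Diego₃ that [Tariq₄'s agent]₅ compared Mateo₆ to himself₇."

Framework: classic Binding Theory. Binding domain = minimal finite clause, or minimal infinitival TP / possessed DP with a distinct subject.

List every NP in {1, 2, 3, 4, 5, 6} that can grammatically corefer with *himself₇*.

*himself* is an anaphor, so Principle A applies: it must be bound in its binding domain.
Binding domain of *himself₇*: the embedded TP, whose subject is [Tariq₄'s agent]₅.
*Bruno₁* does not c-command the anaphor → cannot bind it.
*[Bruno₁'s mentor]₂* c-commands the anaphor but is outside its binding domain → cannot satisfy Principle A.
*Diego₃* c-commands the anaphor but is outside its binding domain → cannot satisfy Principle A.
*Tariq₄* does not c-command the anaphor → cannot bind it.
*[Tariq₄'s agent]₅* c-commands the anaphor within its binding domain → licit binder.
*Mateo₆* c-commands the anaphor within its binding domain → licit binder.

{5, 6}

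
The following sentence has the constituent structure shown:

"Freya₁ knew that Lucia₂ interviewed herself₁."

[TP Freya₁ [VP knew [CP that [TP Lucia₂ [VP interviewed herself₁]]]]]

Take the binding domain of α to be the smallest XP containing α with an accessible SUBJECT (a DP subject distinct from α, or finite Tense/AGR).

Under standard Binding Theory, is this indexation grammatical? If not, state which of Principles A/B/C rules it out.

The two coindexed NPs are *Freya₁* and *herself₁*.
*herself₁* is an anaphor. Principle A requires it to be bound within its binding domain — the embedded TP, whose subject is Lucia₂.
Within that domain it is c-commanded by *Lucia₂*, which does not share its index.
*Freya₁* does c-command the anaphor, but from outside its binding domain.
The anaphor is unbound in its domain → Principle A violation.

Principle A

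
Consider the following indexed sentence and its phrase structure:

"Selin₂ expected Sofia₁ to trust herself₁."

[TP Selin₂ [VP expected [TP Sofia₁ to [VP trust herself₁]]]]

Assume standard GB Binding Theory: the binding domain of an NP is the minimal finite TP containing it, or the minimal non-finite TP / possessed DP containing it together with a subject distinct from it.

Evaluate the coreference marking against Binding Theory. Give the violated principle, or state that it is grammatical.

grammatical

The two coindexed NPs are *Sofia₁* and *herself₁*.
*herself₁* is an anaphor; its binding domain is the embedded TP, whose subject is Sofia₁. *Sofia₁* c-commands it within that domain and shares its index, so Principle A is satisfied.
*Sofia₁* is an R-expression; *herself₁* does not c-command it, and no other NP shares its index, so Principle C is satisfied.
All principles are respected.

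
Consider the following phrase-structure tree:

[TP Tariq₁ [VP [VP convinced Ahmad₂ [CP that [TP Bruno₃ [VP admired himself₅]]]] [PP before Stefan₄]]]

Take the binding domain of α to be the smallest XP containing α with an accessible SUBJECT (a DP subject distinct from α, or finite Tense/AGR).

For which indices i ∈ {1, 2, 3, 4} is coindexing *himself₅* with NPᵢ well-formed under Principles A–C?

*himself* is an anaphor, so Principle A applies: it must be bound in its binding domain.
Binding domain of *himself₅*: the embedded TP, whose subject is Bruno₃.
*Tariq₁* c-commands the anaphor but is outside its binding domain → cannot satisfy Principle A.
*Ahmad₂* c-commands the anaphor but is outside its binding domain → cannot satisfy Principle A.
*Bruno₃* c-commands the anaphor within its binding domain → licit binder.
*Stefan₄* does not c-command the anaphor → cannot bind it.

{3}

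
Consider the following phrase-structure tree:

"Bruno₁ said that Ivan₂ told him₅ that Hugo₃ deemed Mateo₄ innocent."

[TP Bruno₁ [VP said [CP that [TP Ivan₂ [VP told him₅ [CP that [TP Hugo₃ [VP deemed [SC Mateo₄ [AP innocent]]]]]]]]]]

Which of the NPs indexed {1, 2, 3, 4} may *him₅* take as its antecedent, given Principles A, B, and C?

*him* is a pronoun, so Principle B applies: it must be free in its binding domain.
Binding domain of *him₅*: the embedded TP, whose subject is Ivan₂.
*Bruno₁* c-commands the pronoun but from outside its binding domain, and is not c-commanded by it → coindexation permitted.
*Ivan₂* c-commands the pronoun within its binding domain → coindexation would violate Principle B.
*Hugo₃*: the pronoun c-commands this R-expression → coindexation would violate Principle C on *Hugo₃*.
*Mateo₄*: the pronoun c-commands this R-expression → coindexation would violate Principle C on *Mateo₄*.

{1}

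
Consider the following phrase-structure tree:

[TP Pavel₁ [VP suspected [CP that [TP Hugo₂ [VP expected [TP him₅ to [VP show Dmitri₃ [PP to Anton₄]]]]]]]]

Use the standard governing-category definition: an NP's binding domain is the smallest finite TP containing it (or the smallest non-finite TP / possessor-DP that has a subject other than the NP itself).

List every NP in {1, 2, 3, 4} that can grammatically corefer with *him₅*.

*him* is a pronoun, so Principle B applies: it must be free in its binding domain.
Binding domain of *him₅*: the embedded TP, whose subject is Hugo₂.
*Pavel₁* c-commands the pronoun but from outside its binding domain, and is not c-commanded by it → coindexation permitted.
*Hugo₂* c-commands the pronoun within its binding domain → coindexation would violate Principle B.
*Dmitri₃*: the pronoun c-commands this R-expression → coindexation would violate Principle C on *Dmitri₃*.
*Anton₄*: the pronoun c-commands this R-expression → coindexation would violate Principle C on *Anton₄*.

{1}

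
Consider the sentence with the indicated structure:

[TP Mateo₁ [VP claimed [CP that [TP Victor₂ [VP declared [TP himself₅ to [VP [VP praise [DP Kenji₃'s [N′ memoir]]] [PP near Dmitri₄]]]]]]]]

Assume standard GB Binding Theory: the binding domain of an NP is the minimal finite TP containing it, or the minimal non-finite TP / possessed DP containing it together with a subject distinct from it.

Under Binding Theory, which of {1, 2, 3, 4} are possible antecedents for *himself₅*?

*himself* is an anaphor, so Principle A applies: it must be bound in its binding domain.
Binding domain of *himself₅*: the embedded TP, whose subject is Victor₂.
*Mateo₁* c-commands the anaphor but is outside its binding domain → cannot satisfy Principle A.
*Victor₂* c-commands the anaphor within its binding domain → licit binder.
*Kenji₃* does not c-command the anaphor → cannot bind it.
*Dmitri₄* does not c-command the anaphor → cannot bind it.

{2}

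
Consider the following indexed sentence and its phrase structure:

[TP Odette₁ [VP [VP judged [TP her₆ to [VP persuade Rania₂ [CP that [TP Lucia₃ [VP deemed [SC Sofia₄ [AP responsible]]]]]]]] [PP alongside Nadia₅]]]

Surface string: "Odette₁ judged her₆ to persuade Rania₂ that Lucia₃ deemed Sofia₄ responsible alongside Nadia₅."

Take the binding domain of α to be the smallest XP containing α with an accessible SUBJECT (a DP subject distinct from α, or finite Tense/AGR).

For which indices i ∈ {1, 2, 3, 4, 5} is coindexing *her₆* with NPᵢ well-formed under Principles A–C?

*her* is a pronoun, so Principle B applies: it must be free in its binding domain.
Binding domain of *her₆*: the matrix TP, whose subject is Odette₁.
*Odette₁* c-commands the pronoun within its binding domain → coindexation would violate Principle B.
*Rania₂*: the pronoun c-commands this R-expression → coindexation would violate Principle C on *Rania₂*.
*Lucia₃*: the pronoun c-commands this R-expression → coindexation would violate Principle C on *Lucia₃*.
*Sofia₄*: the pronoun c-commands this R-expression → coindexation would violate Principle C on *Sofia₄*.
*Nadia₅* and the pronoun do not c-command one another → neither Principle B nor Principle C is at stake; coindexation permitted.

{5}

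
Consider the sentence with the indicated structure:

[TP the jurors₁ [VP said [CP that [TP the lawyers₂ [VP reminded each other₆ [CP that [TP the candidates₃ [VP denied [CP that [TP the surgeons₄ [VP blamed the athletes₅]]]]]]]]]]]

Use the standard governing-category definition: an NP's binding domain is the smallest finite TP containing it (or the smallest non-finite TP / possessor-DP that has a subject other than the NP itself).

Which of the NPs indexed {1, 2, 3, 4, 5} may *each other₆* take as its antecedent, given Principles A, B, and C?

*each other* is an anaphor, so Principle A applies: it must be bound in its binding domain.
Binding domain of *each other₆*: the embedded TP, whose subject is the lawyers₂.
*the jurors₁* c-commands the anaphor but is outside its binding domain → cannot satisfy Principle A.
*the lawyers₂* c-commands the anaphor within its binding domain → licit binder.
*the candidates₃* does not c-command the anaphor → cannot bind it.
*the surgeons₄* does not c-command the anaphor → cannot bind it.
*the athletes₅* does not c-command the anaphor → cannot bind it.

{2}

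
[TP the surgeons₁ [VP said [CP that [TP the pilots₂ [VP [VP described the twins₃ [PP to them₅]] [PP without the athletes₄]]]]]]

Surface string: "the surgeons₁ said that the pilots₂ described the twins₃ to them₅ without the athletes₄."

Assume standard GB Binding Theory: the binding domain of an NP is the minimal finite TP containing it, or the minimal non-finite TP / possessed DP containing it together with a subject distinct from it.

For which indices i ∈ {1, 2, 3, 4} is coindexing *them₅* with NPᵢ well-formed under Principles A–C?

*them* is a pronoun, so Principle B applies: it must be free in its binding domain.
Binding domain of *them₅*: the embedded TP, whose subject is the pilots₂.
*the surgeons₁* c-commands the pronoun but from outside its binding domain, and is not c-commanded by it → coindexation permitted.
*the pilots₂* c-commands the pronoun within its binding domain → coindexation would violate Principle B.
*the twins₃* c-commands the pronoun within its binding domain → coindexation would violate Principle B.
*the athletes₄* and the pronoun do not c-command one another → neither Principle B nor Principle C is at stake; coindexation permitted.

{1, 4}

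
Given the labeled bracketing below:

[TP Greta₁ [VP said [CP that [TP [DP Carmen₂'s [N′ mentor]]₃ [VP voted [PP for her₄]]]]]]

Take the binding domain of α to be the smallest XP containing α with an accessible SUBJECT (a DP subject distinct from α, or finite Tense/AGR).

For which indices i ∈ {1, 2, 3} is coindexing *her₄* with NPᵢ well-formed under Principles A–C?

{1, 2}

*her* is a pronoun, so Principle B applies: it must be free in its binding domain.
Binding domain of *her₄*: the embedded TP, whose subject is [Carmen₂'s mentor]₃.
*Greta₁* c-commands the pronoun but from outside its binding domain, and is not c-commanded by it → coindexation permitted.
*Carmen₂* and the pronoun do not c-command one another → neither Principle B nor Principle C is at stake; coindexation permitted.
*[Carmen₂'s mentor]₃* c-commands the pronoun within its binding domain → coindexation would violate Principle B.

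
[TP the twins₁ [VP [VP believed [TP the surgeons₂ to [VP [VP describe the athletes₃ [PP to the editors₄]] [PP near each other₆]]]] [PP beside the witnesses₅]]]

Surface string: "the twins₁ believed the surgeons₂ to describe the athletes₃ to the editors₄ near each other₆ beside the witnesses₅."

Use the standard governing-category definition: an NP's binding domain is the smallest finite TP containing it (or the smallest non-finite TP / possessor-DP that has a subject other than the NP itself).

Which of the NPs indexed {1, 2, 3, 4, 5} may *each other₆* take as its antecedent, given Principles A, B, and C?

*each other* is an anaphor, so Principle A applies: it must be bound in its binding domain.
Binding domain of *each other₆*: the embedded TP, whose subject is the surgeons₂.
*the twins₁* c-commands the anaphor but is outside its binding domain → cannot satisfy Principle A.
*the surgeons₂* c-commands the anaphor within its binding domain → licit binder.
*the athletes₃* does not c-command the anaphor → cannot bind it.
*the editors₄* does not c-command the anaphor → cannot bind it.
*the witnesses₅* does not c-command the anaphor → cannot bind it.

{2}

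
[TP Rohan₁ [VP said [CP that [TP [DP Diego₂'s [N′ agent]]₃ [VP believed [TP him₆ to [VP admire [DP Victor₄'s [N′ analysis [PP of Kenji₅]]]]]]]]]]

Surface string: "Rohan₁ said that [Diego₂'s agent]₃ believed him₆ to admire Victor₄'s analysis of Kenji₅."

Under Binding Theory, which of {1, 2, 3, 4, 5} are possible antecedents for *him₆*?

*him* is a pronoun, so Principle B applies: it must be free in its binding domain.
Binding domain of *him₆*: the embedded TP, whose subject is [Diego₂'s agent]₃.
*Rohan₁* c-commands the pronoun but from outside its binding domain, and is not c-commanded by it → coindexation permitted.
*Diego₂* and the pronoun do not c-command one another → neither Principle B nor Principle C is at stake; coindexation permitted.
*[Diego₂'s agent]₃* c-commands the pronoun within its binding domain → coindexation would violate Principle B.
*Victor₄*: the pronoun c-commands this R-expression → coindexation would violate Principle C on *Victor₄*.
*Kenji₅*: the pronoun c-commands this R-expression → coindexation would violate Principle C on *Kenji₅*.

{1, 2}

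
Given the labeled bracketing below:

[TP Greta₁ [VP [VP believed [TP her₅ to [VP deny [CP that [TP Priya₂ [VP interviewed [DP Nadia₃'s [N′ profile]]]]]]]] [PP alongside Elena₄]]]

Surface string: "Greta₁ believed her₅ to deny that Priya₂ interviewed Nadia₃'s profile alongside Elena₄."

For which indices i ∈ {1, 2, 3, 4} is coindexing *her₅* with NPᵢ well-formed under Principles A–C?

{4}

*her* is a pronoun, so Principle B applies: it must be free in its binding domain.
Binding domain of *her₅*: the matrix TP, whose subject is Greta₁.
*Greta₁* c-commands the pronoun within its binding domain → coindexation would violate Principle B.
*Priya₂*: the pronoun c-commands this R-expression → coindexation would violate Principle C on *Priya₂*.
*Nadia₃*: the pronoun c-commands this R-expression → coindexation would violate Principle C on *Nadia₃*.
*Elena₄* and the pronoun do not c-command one another → neither Principle B nor Principle C is at stake; coindexation permitted.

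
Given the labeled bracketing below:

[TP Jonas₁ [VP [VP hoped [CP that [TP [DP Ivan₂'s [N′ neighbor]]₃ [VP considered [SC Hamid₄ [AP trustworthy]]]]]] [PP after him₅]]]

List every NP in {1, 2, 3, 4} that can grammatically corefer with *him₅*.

*him* is a pronoun, so Principle B applies: it must be free in its binding domain.
Binding domain of *him₅*: the matrix TP, whose subject is Jonas₁.
*Jonas₁* c-commands the pronoun within its binding domain → coindexation would violate Principle B.
*Ivan₂* and the pronoun do not c-command one another → neither Principle B nor Principle C is at stake; coindexation permitted.
*[Ivan₂'s neighbor]₃* and the pronoun do not c-command one another → neither Principle B nor Principle C is at stake; coindexation permitted.
*Hamid₄* and the pronoun do not c-command one another → neither Principle B nor Principle C is at stake; coindexation permitted.

{2, 3, 4}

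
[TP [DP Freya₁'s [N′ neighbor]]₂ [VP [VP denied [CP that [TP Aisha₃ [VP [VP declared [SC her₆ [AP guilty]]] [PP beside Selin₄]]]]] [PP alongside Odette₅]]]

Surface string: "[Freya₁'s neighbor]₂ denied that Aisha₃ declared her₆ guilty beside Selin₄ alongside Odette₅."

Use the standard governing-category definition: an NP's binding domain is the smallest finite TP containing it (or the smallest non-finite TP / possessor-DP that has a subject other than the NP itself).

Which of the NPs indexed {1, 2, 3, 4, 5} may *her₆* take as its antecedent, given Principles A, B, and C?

*her* is a pronoun, so Principle B applies: it must be free in its binding domain.
Binding domain of *her₆*: the embedded TP, whose subject is Aisha₃.
*Freya₁* and the pronoun do not c-command one another → neither Principle B nor Principle C is at stake; coindexation permitted.
*[Freya₁'s neighbor]₂* c-commands the pronoun but from outside its binding domain, and is not c-commanded by it → coindexation permitted.
*Aisha₃* c-commands the pronoun within its binding domain → coindexation would violate Principle B.
*Selin₄* and the pronoun do not c-command one another → neither Principle B nor Principle C is at stake; coindexation permitted.
*Odette₅* and the pronoun do not c-command one another → neither Principle B nor Principle C is at stake; coindexation permitted.

{1, 2, 4, 5}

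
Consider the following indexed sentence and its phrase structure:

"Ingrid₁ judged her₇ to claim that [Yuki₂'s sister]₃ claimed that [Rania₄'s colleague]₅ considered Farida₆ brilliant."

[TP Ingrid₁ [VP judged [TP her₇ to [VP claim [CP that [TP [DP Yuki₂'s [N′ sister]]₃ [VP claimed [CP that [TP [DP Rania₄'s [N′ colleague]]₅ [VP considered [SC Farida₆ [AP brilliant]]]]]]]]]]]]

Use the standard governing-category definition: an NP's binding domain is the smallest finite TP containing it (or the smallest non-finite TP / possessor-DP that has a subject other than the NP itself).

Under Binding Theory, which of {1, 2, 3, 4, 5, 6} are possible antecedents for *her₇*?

none

*her* is a pronoun, so Principle B applies: it must be free in its binding domain.
Binding domain of *her₇*: the matrix TP, whose subject is Ingrid₁.
*Ingrid₁* c-commands the pronoun within its binding domain → coindexation would violate Principle B.
*Yuki₂*: the pronoun c-commands this R-expression → coindexation would violate Principle C on *Yuki₂*.
*[Yuki₂'s sister]₃*: the pronoun c-commands this R-expression → coindexation would violate Principle C on *[Yuki₂'s sister]₃*.
*Rania₄*: the pronoun c-commands this R-expression → coindexation would violate Principle C on *Rania₄*.
*[Rania₄'s colleague]₅*: the pronoun c-commands this R-expression → coindexation would violate Principle C on *[Rania₄'s colleague]₅*.
*Farida₆*: the pronoun c-commands this R-expression → coindexation would violate Principle C on *Farida₆*.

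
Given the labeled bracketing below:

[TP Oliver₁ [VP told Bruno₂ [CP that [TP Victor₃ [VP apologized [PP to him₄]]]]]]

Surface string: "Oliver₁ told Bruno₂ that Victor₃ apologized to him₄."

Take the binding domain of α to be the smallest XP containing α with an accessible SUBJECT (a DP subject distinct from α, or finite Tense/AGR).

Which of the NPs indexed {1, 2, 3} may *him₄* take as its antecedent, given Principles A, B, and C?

*him* is a pronoun, so Principle B applies: it must be free in its binding domain.
Binding domain of *him₄*: the embedded TP, whose subject is Victor₃.
*Oliver₁* c-commands the pronoun but from outside its binding domain, and is not c-commanded by it → coindexation permitted.
*Bruno₂* c-commands the pronoun but from outside its binding domain, and is not c-commanded by it → coindexation permitted.
*Victor₃* c-commands the pronoun within its binding domain → coindexation would violate Principle B.

{1, 2}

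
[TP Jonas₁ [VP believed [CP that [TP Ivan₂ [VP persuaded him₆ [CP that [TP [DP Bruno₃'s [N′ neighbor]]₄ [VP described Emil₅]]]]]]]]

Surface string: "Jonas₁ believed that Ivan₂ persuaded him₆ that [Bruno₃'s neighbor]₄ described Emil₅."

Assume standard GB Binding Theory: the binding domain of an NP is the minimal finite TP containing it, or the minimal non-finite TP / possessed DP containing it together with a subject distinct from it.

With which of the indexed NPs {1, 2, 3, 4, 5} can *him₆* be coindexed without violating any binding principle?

{1}

*him* is a pronoun, so Principle B applies: it must be free in its binding domain.
Binding domain of *him₆*: the embedded TP, whose subject is Ivan₂.
*Jonas₁* c-commands the pronoun but from outside its binding domain, and is not c-commanded by it → coindexation permitted.
*Ivan₂* c-commands the pronoun within its binding domain → coindexation would violate Principle B.
*Bruno₃*: the pronoun c-commands this R-expression → coindexation would violate Principle C on *Bruno₃*.
*[Bruno₃'s neighbor]₄*: the pronoun c-commands this R-expression → coindexation would violate Principle C on *[Bruno₃'s neighbor]₄*.
*Emil₅*: the pronoun c-commands this R-expression → coindexation would violate Principle C on *Emil₅*.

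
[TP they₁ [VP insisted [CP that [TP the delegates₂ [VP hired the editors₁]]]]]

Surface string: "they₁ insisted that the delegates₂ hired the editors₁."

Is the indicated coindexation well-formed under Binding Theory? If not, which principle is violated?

Principle C

The two coindexed NPs are *they₁* and *the editors₁*.
*the editors₁* is an R-expression. Principle C requires it to be free everywhere.
*they₁* c-commands it and carries the same index.
The R-expression is bound → Principle C violation.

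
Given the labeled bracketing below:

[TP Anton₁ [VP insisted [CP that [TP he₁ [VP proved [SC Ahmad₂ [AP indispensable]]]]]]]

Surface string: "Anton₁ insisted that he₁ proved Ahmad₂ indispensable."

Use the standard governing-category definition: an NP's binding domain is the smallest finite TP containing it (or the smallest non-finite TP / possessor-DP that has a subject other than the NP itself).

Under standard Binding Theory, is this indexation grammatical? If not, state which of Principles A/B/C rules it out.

grammatical

The two coindexed NPs are *Anton₁* and *he₁*.
*he₁* is a pronoun; nothing c-commands it within its binding domain (the embedded TP.), so Principle B holds trivially.
*Anton₁* is an R-expression; *he₁* does not c-command it, and no other NP shares its index, so Principle C is satisfied.
All principles are respected.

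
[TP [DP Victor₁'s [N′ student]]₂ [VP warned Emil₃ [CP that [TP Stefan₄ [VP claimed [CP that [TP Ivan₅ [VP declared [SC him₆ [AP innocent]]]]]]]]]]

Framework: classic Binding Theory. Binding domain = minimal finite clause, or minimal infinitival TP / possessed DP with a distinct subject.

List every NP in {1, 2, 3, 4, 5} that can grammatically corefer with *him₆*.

{1, 2, 3, 4}

*him* is a pronoun, so Principle B applies: it must be free in its binding domain.
Binding domain of *him₆*: the embedded TP, whose subject is Ivan₅.
*Victor₁* and the pronoun do not c-command one another → neither Principle B nor Principle C is at stake; coindexation permitted.
*[Victor₁'s student]₂* c-commands the pronoun but from outside its binding domain, and is not c-commanded by it → coindexation permitted.
*Emil₃* c-commands the pronoun but from outside its binding domain, and is not c-commanded by it → coindexation permitted.
*Stefan₄* c-commands the pronoun but from outside its binding domain, and is not c-commanded by it → coindexation permitted.
*Ivan₅* c-commands the pronoun within its binding domain → coindexation would violate Principle B.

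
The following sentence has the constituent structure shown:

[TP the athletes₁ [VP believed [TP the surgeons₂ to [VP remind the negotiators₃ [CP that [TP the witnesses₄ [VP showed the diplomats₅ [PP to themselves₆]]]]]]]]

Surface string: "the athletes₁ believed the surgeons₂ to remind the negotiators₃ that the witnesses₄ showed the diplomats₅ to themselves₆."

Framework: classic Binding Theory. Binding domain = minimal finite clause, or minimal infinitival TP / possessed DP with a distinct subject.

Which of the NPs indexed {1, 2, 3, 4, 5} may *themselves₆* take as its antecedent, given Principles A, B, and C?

{4, 5}

*themselves* is an anaphor, so Principle A applies: it must be bound in its binding domain.
Binding domain of *themselves₆*: the embedded TP, whose subject is the witnesses₄.
*the athletes₁* c-commands the anaphor but is outside its binding domain → cannot satisfy Principle A.
*the surgeons₂* c-commands the anaphor but is outside its binding domain → cannot satisfy Principle A.
*the negotiators₃* c-commands the anaphor but is outside its binding domain → cannot satisfy Principle A.
*the witnesses₄* c-commands the anaphor within its binding domain → licit binder.
*the diplomats₅* c-commands the anaphor within its binding domain → licit binder.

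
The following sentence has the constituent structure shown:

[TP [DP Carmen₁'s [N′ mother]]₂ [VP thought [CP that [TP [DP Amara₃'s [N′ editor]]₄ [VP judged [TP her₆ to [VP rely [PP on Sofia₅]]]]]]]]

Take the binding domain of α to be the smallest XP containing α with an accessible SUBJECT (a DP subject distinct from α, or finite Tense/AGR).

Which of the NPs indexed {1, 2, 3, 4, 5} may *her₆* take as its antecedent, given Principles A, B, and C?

{1, 2, 3}

*her* is a pronoun, so Principle B applies: it must be free in its binding domain.
Binding domain of *her₆*: the embedded TP, whose subject is [Amara₃'s editor]₄.
*Carmen₁* and the pronoun do not c-command one another → neither Principle B nor Principle C is at stake; coindexation permitted.
*[Carmen₁'s mother]₂* c-commands the pronoun but from outside its binding domain, and is not c-commanded by it → coindexation permitted.
*Amara₃* and the pronoun do not c-command one another → neither Principle B nor Principle C is at stake; coindexation permitted.
*[Amara₃'s editor]₄* c-commands the pronoun within its binding domain → coindexation would violate Principle B.
*Sofia₅*: the pronoun c-commands this R-expression → coindexation would violate Principle C on *Sofia₅*.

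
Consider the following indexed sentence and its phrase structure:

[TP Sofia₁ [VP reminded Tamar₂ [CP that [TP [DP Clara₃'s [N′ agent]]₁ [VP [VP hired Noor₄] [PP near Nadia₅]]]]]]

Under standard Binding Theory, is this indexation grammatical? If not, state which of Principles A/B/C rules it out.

Principle C

The two coindexed NPs are *[Clara₃'s agent]₁* and *Sofia₁*.
*[Clara₃'s agent]₁* is an R-expression. Principle C requires it to be free everywhere.
*Sofia₁* c-commands it and carries the same index.
The R-expression is bound → Principle C violation.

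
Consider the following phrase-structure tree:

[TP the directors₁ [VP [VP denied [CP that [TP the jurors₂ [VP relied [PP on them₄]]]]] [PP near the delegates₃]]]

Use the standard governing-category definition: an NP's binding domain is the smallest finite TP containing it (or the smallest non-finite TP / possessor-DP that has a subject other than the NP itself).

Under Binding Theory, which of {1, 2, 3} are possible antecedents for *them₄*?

{1, 3}

*them* is a pronoun, so Principle B applies: it must be free in its binding domain.
Binding domain of *them₄*: the embedded TP, whose subject is the jurors₂.
*the directors₁* c-commands the pronoun but from outside its binding domain, and is not c-commanded by it → coindexation permitted.
*the jurors₂* c-commands the pronoun within its binding domain → coindexation would violate Principle B.
*the delegates₃* and the pronoun do not c-command one another → neither Principle B nor Principle C is at stake; coindexation permitted.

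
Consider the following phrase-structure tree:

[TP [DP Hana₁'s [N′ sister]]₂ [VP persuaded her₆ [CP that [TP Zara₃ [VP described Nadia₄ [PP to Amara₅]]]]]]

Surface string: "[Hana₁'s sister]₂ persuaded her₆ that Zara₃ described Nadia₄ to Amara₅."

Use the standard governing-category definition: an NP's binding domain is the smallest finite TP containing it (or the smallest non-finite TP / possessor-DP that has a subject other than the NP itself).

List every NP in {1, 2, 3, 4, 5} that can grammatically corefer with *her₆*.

{1}

*her* is a pronoun, so Principle B applies: it must be free in its binding domain.
Binding domain of *her₆*: the matrix TP, whose subject is [Hana₁'s sister]₂.
*Hana₁* and the pronoun do not c-command one another → neither Principle B nor Principle C is at stake; coindexation permitted.
*[Hana₁'s sister]₂* c-commands the pronoun within its binding domain → coindexation would violate Principle B.
*Zara₃*: the pronoun c-commands this R-expression → coindexation would violate Principle C on *Zara₃*.
*Nadia₄*: the pronoun c-commands this R-expression → coindexation would violate Principle C on *Nadia₄*.
*Amara₅*: the pronoun c-commands this R-expression → coindexation would violate Principle C on *Amara₅*.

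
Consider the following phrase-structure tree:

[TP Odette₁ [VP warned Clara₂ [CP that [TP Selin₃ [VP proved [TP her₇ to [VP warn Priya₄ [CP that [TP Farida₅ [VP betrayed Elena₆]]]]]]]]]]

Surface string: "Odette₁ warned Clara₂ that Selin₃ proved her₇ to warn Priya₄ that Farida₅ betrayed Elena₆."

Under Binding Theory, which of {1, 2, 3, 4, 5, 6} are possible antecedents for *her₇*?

{1, 2}

*her* is a pronoun, so Principle B applies: it must be free in its binding domain.
Binding domain of *her₇*: the embedded TP, whose subject is Selin₃.
*Odette₁* c-commands the pronoun but from outside its binding domain, and is not c-commanded by it → coindexation permitted.
*Clara₂* c-commands the pronoun but from outside its binding domain, and is not c-commanded by it → coindexation permitted.
*Selin₃* c-commands the pronoun within its binding domain → coindexation would violate Principle B.
*Priya₄*: the pronoun c-commands this R-expression → coindexation would violate Principle C on *Priya₄*.
*Farida₅*: the pronoun c-commands this R-expression → coindexation would violate Principle C on *Farida₅*.
*Elena₆*: the pronoun c-commands this R-expression → coindexation would violate Principle C on *Elena₆*.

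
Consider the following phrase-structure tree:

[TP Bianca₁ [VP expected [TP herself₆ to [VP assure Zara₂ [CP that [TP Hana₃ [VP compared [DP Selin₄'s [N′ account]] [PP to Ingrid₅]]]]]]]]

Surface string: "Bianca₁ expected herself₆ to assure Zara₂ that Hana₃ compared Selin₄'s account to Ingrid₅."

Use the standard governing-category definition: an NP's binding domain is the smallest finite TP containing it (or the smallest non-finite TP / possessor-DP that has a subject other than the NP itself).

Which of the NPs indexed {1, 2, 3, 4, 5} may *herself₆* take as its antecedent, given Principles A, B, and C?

{1}

*herself* is an anaphor, so Principle A applies: it must be bound in its binding domain.
Binding domain of *herself₆*: the matrix TP, whose subject is Bianca₁.
*Bianca₁* c-commands the anaphor within its binding domain → licit binder.
*Zara₂* does not c-command the anaphor → cannot bind it.
*Hana₃* does not c-command the anaphor → cannot bind it.
*Selin₄* does not c-command the anaphor → cannot bind it.
*Ingrid₅* does not c-command the anaphor → cannot bind it.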